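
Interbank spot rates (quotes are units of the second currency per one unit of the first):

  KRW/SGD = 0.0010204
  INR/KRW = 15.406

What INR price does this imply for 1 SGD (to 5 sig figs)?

1 SGD ÷ 0.0010204 = 980.008 KRW
980.008 KRW ÷ 15.406 = 63.6121 INR

SGD/INR = 63.612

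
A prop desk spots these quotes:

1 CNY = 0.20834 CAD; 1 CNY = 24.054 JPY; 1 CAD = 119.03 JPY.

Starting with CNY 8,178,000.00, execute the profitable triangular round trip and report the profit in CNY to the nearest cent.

Profit: CNY 253,190.32

Profitable loop is CNY → CAD → JPY → CNY:
CNY 8,178,000.00 × 0.20834 = CAD 1,703,804.52
CAD 1,703,804.52 × 119.03 = JPY 202,803,852
JPY 202,803,852 ÷ 24.054 = CNY 8,431,190.32
Profit = CNY 8,431,190.32 − CNY 8,178,000.00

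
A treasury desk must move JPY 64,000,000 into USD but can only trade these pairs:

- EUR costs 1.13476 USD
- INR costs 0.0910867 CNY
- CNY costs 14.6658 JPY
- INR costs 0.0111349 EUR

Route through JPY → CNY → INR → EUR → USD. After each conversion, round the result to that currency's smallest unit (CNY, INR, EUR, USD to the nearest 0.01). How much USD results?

JPY 64,000,000 ÷ 14.6658 = CNY 4,363,894.23
CNY 4,363,894.23 ÷ 0.0910867 = INR 47,909,236.26
INR 47,909,236.26 × 0.0111349 = EUR 533,464.55
EUR 533,464.55 × 1.13476 = USD 605,354.23

USD 605,354.23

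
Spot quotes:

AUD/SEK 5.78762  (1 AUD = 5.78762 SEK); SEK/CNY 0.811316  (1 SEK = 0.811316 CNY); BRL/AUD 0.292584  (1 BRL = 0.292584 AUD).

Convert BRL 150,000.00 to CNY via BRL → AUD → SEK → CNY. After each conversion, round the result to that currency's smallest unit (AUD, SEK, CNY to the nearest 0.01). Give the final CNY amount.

BRL 150,000.00 × 0.292584 = AUD 43,887.60
AUD 43,887.60 × 5.78762 = SEK 254,004.75
SEK 254,004.75 × 0.811316 = CNY 206,078.12

CNY 206,078.12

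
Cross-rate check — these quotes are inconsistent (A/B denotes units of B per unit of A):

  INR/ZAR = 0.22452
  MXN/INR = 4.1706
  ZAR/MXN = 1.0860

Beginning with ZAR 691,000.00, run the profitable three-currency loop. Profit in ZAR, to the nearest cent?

Profitable loop is ZAR → MXN → INR → ZAR:
ZAR 691,000.00 × 1.0860 = MXN 750,426.00
MXN 750,426.00 × 4.1706 = INR 3,129,726.68
INR 3,129,726.68 × 0.22452 = ZAR 702,686.23
Profit = ZAR 702,686.23 − ZAR 691,000.00

Profit: ZAR 11,686.23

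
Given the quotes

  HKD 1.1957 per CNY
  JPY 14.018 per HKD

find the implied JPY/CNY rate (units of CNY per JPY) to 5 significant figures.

JPY/CNY = 0.059661

1 JPY ÷ 14.018 = 0.0713369 HKD
0.0713369 HKD ÷ 1.1957 = 0.0596612 CNY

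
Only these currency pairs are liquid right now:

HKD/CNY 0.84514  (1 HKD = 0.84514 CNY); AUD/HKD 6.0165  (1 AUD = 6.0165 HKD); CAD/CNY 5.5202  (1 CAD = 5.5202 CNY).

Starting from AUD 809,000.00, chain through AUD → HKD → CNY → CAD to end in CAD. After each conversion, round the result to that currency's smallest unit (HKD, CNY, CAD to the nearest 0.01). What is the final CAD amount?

CAD 745,188.74

AUD 809,000.00 × 6.0165 = HKD 4,867,348.50
HKD 4,867,348.50 × 0.84514 = CNY 4,113,590.91
CNY 4,113,590.91 ÷ 5.5202 = CAD 745,188.74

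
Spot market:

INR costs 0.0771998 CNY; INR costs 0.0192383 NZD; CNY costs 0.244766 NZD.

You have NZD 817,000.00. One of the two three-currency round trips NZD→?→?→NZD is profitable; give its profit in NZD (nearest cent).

Profit: NZD 14,804.92

Profitable loop is NZD → CNY → INR → NZD:
NZD 817,000.00 ÷ 0.244766 = CNY 3,337,881.90
CNY 3,337,881.90 ÷ 0.0771998 = INR 43,236,924.13
INR 43,236,924.13 × 0.0192383 = NZD 831,804.92
Profit = NZD 831,804.92 − NZD 817,000.00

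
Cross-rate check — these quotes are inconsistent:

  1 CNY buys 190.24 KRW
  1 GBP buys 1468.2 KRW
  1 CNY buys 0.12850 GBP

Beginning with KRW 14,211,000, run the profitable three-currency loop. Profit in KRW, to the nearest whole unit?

Profitable loop is KRW → GBP → CNY → KRW:
KRW 14,211,000 ÷ 1468.2 = GBP 9,679.20
GBP 9,679.20 ÷ 0.12850 = CNY 75,324.51
CNY 75,324.51 × 190.24 = KRW 14,329,734
Profit = KRW 14,329,734 − KRW 14,211,000

Profit: KRW 118,734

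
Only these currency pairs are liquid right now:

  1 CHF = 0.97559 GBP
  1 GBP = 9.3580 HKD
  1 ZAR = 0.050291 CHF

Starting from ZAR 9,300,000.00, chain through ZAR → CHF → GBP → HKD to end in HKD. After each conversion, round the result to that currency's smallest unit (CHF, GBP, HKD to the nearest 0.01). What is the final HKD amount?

ZAR 9,300,000.00 × 0.050291 = CHF 467,706.30
CHF 467,706.30 × 0.97559 = GBP 456,289.59
GBP 456,289.59 × 9.3580 = HKD 4,269,957.98

HKD 4,269,957.98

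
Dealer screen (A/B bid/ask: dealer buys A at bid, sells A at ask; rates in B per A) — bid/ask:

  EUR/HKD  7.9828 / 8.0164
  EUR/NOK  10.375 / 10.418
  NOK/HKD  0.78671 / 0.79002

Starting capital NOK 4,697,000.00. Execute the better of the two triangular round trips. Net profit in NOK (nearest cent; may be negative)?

Best loop NOK → HKD → EUR → NOK:
NOK 4,697,000.00 × 0.78671 (sell NOK at bid) = HKD 3,695,176.87
HKD 3,695,176.87 ÷ 8.0164 (buy EUR at ask) = EUR 460,952.16
EUR 460,952.16 × 10.375 (sell EUR at bid) = NOK 4,782,378.63

Net profit: NOK 85,378.63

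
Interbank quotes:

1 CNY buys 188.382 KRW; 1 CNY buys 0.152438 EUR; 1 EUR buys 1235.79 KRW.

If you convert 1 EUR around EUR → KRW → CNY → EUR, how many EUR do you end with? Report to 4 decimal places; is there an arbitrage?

Around EUR → KRW → CNY → EUR: 1 × 1235.79 ÷ 188.382 × 0.152438 = 0.999997
Product ≈ 1 (deviation 0.000%, within rounding noise).

1.0000 (no arbitrage)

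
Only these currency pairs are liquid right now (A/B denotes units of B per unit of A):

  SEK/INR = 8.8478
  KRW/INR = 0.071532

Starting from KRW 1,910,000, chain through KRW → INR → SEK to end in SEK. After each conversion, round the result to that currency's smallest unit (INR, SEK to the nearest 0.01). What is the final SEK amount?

SEK 15,441.82

KRW 1,910,000 × 0.071532 = INR 136,626.12
INR 136,626.12 ÷ 8.8478 = SEK 15,441.82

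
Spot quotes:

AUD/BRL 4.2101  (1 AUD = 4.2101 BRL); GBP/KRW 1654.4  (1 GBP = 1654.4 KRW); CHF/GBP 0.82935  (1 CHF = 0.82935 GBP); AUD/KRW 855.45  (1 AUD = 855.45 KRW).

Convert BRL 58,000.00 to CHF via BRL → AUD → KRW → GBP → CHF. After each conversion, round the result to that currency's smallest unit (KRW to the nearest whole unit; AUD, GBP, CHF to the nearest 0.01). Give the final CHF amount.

BRL 58,000.00 ÷ 4.2101 = AUD 13,776.39
AUD 13,776.39 × 855.45 = KRW 11,785,013
KRW 11,785,013 ÷ 1654.4 = GBP 7,123.44
GBP 7,123.44 ÷ 0.82935 = CHF 8,589.18

CHF 8,589.18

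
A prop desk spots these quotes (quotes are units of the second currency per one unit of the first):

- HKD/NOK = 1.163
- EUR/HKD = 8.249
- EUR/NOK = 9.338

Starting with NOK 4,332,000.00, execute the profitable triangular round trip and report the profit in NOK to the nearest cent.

Profitable loop is NOK → EUR → HKD → NOK:
NOK 4,332,000.00 ÷ 9.338 = EUR 463,910.90
EUR 463,910.90 × 8.249 = HKD 3,826,801.03
HKD 3,826,801.03 × 1.163 = NOK 4,450,569.60
Profit = NOK 4,450,569.60 − NOK 4,332,000.00

Profit: NOK 118,569.60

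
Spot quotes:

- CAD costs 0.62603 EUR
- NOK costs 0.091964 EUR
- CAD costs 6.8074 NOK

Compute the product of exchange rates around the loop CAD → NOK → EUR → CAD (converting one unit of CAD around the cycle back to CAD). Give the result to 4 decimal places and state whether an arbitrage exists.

Around CAD → NOK → EUR → CAD: 1 × 6.8074 × 0.091964 ÷ 0.62603 = 1.000009
Product ≈ 1 (deviation 0.001%, within rounding noise).

1.0000 (no arbitrage)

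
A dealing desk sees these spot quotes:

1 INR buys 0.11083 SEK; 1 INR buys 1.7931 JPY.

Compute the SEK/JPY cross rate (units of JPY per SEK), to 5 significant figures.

SEK/JPY = 16.179

1 SEK ÷ 0.11083 = 9.02283 INR
9.02283 INR × 1.7931 = 16.1788 JPY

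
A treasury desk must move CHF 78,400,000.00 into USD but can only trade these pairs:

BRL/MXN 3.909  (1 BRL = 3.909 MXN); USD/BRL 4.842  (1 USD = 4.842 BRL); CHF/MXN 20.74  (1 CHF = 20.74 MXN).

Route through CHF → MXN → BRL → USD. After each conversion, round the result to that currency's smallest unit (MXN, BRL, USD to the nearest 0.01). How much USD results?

CHF 78,400,000.00 × 20.74 = MXN 1,626,016,000.00
MXN 1,626,016,000.00 ÷ 3.909 = BRL 415,967,255.05
BRL 415,967,255.05 ÷ 4.842 = USD 85,908,148.50

USD 85,908,148.50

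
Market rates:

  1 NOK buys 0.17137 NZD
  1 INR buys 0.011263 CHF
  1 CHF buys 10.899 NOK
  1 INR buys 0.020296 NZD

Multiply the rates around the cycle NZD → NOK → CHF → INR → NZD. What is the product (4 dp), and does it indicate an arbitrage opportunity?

Around NZD → NOK → CHF → INR → NZD: 1 ÷ 0.17137 ÷ 10.899 ÷ 0.011263 × 0.020296 = 0.964795
Product < 1; profitable direction is NZD → INR → CHF → NOK → NZD.

0.9648 (arbitrage exists)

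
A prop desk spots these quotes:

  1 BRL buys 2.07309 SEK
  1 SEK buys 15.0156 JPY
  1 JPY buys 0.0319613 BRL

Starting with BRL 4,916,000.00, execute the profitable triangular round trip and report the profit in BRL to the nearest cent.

Profit: BRL 25,133.54

Profitable loop is BRL → JPY → SEK → BRL:
BRL 4,916,000.00 ÷ 0.0319613 = JPY 153,811,015
JPY 153,811,015 ÷ 15.0156 = SEK 10,243,414.53
SEK 10,243,414.53 ÷ 2.07309 = BRL 4,941,133.54
Profit = BRL 4,941,133.54 − BRL 4,916,000.00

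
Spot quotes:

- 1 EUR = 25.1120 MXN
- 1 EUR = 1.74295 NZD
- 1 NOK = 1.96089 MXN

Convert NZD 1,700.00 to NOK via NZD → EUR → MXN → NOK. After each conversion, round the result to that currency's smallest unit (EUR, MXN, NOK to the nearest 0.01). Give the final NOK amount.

NOK 12,490.88

NZD 1,700.00 ÷ 1.74295 = EUR 975.36
EUR 975.36 × 25.1120 = MXN 24,493.24
MXN 24,493.24 ÷ 1.96089 = NOK 12,490.88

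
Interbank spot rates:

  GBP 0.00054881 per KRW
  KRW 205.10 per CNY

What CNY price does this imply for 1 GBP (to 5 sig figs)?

1 GBP ÷ 0.00054881 = 1822.12 KRW
1822.12 KRW ÷ 205.10 = 8.88408 CNY

GBP/CNY = 8.8841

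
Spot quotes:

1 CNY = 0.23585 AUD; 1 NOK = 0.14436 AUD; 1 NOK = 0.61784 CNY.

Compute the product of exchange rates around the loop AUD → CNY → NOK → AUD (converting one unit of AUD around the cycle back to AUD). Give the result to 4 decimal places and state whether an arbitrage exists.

Around AUD → CNY → NOK → AUD: 1 ÷ 0.23585 ÷ 0.61784 × 0.14436 = 0.990684
Product < 1; profitable direction is AUD → NOK → CNY → AUD.

0.9907 (arbitrage exists)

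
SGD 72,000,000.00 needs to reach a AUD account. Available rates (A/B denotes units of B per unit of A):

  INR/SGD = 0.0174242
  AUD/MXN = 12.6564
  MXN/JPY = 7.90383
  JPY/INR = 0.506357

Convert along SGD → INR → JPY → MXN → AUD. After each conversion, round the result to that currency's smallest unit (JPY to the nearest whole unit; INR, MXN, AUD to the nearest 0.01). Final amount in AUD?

AUD 81,578,374.64

SGD 72,000,000.00 ÷ 0.0174242 = INR 4,132,183,974.01
INR 4,132,183,974.01 ÷ 0.506357 = JPY 8,160,613,903
JPY 8,160,613,903 ÷ 7.90383 = MXN 1,032,488,540.75
MXN 1,032,488,540.75 ÷ 12.6564 = AUD 81,578,374.64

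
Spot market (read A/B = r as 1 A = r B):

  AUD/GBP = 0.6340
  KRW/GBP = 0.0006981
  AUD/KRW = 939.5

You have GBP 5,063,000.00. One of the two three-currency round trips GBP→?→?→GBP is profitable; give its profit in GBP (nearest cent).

Profitable loop is GBP → AUD → KRW → GBP:
GBP 5,063,000.00 ÷ 0.6340 = AUD 7,985,804.42
AUD 7,985,804.42 × 939.5 = KRW 7,502,663,249
KRW 7,502,663,249 × 0.0006981 = GBP 5,237,609.21
Profit = GBP 5,237,609.21 − GBP 5,063,000.00

Profit: GBP 174,609.21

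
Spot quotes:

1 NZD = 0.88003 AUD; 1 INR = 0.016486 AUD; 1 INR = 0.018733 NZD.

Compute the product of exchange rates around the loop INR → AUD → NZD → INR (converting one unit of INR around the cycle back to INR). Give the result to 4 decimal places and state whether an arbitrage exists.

1.0000 (no arbitrage)

Around INR → AUD → NZD → INR: 1 × 0.016486 ÷ 0.88003 ÷ 0.018733 = 1.000024
Product ≈ 1 (deviation 0.002%, within rounding noise).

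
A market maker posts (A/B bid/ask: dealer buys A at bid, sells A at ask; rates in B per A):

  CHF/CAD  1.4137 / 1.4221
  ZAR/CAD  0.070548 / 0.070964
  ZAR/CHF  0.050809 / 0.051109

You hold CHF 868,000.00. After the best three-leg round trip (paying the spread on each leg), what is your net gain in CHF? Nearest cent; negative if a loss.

Best loop CHF → CAD → ZAR → CHF:
CHF 868,000.00 × 1.4137 (sell CHF at bid) = CAD 1,227,091.60
CAD 1,227,091.60 ÷ 0.070964 (buy ZAR at ask) = ZAR 17,291,747.93
ZAR 17,291,747.93 × 0.050809 (sell ZAR at bid) = CHF 878,576.42

Net profit: CHF 10,576.42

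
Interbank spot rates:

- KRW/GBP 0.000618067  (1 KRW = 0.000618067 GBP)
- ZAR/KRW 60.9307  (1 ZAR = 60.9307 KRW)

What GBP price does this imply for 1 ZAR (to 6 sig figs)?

1 ZAR × 60.9307 = 60.9307 KRW
60.9307 KRW × 0.000618067 = 0.0376593 GBP

ZAR/GBP = 0.0376593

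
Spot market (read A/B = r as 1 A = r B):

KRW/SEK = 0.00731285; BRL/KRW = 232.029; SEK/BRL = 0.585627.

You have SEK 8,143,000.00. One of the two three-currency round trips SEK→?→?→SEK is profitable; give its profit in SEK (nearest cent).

Profitable loop is SEK → KRW → BRL → SEK:
SEK 8,143,000.00 ÷ 0.00731285 = KRW 1,113,519,353
KRW 1,113,519,353 ÷ 232.029 = BRL 4,799,052.50
BRL 4,799,052.50 ÷ 0.585627 = SEK 8,194,725.49
Profit = SEK 8,194,725.49 − SEK 8,143,000.00

Profit: SEK 51,725.49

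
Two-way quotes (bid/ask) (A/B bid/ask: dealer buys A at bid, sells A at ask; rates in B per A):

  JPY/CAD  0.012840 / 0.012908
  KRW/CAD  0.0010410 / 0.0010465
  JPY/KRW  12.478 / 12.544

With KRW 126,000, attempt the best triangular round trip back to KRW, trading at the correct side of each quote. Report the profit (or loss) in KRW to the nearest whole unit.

Best loop KRW → CAD → JPY → KRW:
KRW 126,000 × 0.0010410 (sell KRW at bid) = CAD 131.17
CAD 131.17 ÷ 0.012908 (buy JPY at ask) = JPY 10,162
JPY 10,162 × 12.478 (sell JPY at bid) = KRW 126,797

Net profit: KRW 797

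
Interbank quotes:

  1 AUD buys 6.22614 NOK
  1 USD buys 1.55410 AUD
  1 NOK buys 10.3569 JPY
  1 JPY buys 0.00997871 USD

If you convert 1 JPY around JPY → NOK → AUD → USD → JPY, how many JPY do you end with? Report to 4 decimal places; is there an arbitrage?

1.0000 (no arbitrage)

Around JPY → NOK → AUD → USD → JPY: 1 ÷ 10.3569 ÷ 6.22614 ÷ 1.55410 ÷ 0.00997871 = 0.999995
Product ≈ 1 (deviation 0.000%, within rounding noise).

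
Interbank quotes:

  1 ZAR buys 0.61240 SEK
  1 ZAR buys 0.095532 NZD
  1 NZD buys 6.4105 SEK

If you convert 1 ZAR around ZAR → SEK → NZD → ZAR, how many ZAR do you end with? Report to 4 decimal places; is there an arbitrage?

Around ZAR → SEK → NZD → ZAR: 1 × 0.61240 ÷ 6.4105 ÷ 0.095532 = 0.999987
Product ≈ 1 (deviation 0.001%, within rounding noise).

1.0000 (no arbitrage)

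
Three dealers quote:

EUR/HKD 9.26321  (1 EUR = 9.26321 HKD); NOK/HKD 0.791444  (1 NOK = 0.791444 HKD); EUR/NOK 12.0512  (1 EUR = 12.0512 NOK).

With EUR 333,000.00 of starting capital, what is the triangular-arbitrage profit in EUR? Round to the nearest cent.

Profit: EUR 9,872.94

Profitable loop is EUR → NOK → HKD → EUR:
EUR 333,000.00 × 12.0512 = NOK 4,013,049.60
NOK 4,013,049.60 × 0.791444 = HKD 3,176,104.03
HKD 3,176,104.03 ÷ 9.26321 = EUR 342,872.94
Profit = EUR 342,872.94 − EUR 333,000.00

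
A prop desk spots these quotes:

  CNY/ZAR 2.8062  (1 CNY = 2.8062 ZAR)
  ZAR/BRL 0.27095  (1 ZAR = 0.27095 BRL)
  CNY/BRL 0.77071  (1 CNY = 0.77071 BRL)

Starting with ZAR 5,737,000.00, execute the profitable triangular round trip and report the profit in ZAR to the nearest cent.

Profit: ZAR 78,245.69

Profitable loop is ZAR → CNY → BRL → ZAR:
ZAR 5,737,000.00 ÷ 2.8062 = CNY 2,044,401.68
CNY 2,044,401.68 × 0.77071 = BRL 1,575,640.82
BRL 1,575,640.82 ÷ 0.27095 = ZAR 5,815,245.69
Profit = ZAR 5,815,245.69 − ZAR 5,737,000.00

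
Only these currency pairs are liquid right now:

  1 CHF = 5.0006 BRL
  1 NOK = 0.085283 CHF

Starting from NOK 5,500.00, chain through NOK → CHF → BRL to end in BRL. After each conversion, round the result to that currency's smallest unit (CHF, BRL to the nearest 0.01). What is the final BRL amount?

NOK 5,500.00 × 0.085283 = CHF 469.06
CHF 469.06 × 5.0006 = BRL 2,345.58

BRL 2,345.58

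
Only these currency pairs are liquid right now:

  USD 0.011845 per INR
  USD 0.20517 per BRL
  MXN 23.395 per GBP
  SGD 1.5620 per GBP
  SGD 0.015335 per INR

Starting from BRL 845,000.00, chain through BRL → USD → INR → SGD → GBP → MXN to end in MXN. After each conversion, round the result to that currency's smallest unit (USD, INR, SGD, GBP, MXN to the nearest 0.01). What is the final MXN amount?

BRL 845,000.00 × 0.20517 = USD 173,368.65
USD 173,368.65 ÷ 0.011845 = INR 14,636,441.54
INR 14,636,441.54 × 0.015335 = SGD 224,449.83
SGD 224,449.83 ÷ 1.5620 = GBP 143,693.87
GBP 143,693.87 × 23.395 = MXN 3,361,718.09

MXN 3,361,718.09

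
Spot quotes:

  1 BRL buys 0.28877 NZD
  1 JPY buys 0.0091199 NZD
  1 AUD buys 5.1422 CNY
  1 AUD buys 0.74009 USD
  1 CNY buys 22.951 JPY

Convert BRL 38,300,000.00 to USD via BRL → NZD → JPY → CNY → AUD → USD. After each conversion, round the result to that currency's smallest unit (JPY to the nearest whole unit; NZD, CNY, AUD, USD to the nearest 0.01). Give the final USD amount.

USD 7,604,921.39

BRL 38,300,000.00 × 0.28877 = NZD 11,059,891.00
NZD 11,059,891.00 ÷ 0.0091199 = JPY 1,212,720,644
JPY 1,212,720,644 ÷ 22.951 = CNY 52,839,555.75
CNY 52,839,555.75 ÷ 5.1422 = AUD 10,275,671.06
AUD 10,275,671.06 × 0.74009 = USD 7,604,921.39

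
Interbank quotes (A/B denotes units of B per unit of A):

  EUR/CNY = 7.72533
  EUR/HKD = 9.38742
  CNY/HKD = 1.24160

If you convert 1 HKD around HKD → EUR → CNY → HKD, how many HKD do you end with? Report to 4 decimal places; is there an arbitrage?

1.0218 (arbitrage exists)

Around HKD → EUR → CNY → HKD: 1 ÷ 9.38742 × 7.72533 × 1.24160 = 1.021768
Product > 1; profitable direction is HKD → EUR → CNY → HKD.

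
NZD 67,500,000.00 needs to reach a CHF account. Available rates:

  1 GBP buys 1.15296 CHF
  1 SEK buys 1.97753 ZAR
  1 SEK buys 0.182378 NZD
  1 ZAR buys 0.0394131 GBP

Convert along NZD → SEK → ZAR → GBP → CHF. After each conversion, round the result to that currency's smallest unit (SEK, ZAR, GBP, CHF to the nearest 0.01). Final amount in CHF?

CHF 33,259,004.08

NZD 67,500,000.00 ÷ 0.182378 = SEK 370,110,429.99
SEK 370,110,429.99 × 1.97753 = ZAR 731,904,478.62
ZAR 731,904,478.62 × 0.0394131 = GBP 28,846,624.41
GBP 28,846,624.41 × 1.15296 = CHF 33,259,004.08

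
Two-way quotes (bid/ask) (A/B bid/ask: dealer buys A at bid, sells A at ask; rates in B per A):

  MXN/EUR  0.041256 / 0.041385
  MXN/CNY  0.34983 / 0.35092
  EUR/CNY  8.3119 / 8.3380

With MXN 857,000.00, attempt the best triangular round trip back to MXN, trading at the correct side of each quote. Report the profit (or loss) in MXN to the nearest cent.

Best loop MXN → CNY → EUR → MXN:
MXN 857,000.00 × 0.34983 (sell MXN at bid) = CNY 299,804.31
CNY 299,804.31 ÷ 8.3380 (buy EUR at ask) = EUR 35,956.38
EUR 35,956.38 ÷ 0.041385 (buy MXN at ask) = MXN 868,826.43

Net profit: MXN 11,826.43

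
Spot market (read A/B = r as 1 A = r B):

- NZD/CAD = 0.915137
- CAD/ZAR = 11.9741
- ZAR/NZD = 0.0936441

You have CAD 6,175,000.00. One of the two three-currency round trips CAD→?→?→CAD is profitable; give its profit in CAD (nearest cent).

Profit: CAD 161,455.33

Profitable loop is CAD → ZAR → NZD → CAD:
CAD 6,175,000.00 × 11.9741 = ZAR 73,940,067.50
ZAR 73,940,067.50 × 0.0936441 = NZD 6,924,051.07
NZD 6,924,051.07 × 0.915137 = CAD 6,336,455.33
Profit = CAD 6,336,455.33 − CAD 6,175,000.00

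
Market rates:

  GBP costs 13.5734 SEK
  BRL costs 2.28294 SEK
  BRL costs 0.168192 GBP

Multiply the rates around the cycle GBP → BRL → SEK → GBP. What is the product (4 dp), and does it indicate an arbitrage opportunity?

Around GBP → BRL → SEK → GBP: 1 ÷ 0.168192 × 2.28294 ÷ 13.5734 = 1.000001
Product ≈ 1 (deviation 0.000%, within rounding noise).

1.0000 (no arbitrage)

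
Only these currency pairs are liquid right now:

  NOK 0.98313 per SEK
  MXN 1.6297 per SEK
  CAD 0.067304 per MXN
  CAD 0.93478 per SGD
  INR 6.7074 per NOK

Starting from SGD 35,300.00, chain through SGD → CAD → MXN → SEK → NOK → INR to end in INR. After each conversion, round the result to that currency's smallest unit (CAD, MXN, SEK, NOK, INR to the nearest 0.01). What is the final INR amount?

INR 1,983,812.75

SGD 35,300.00 × 0.93478 = CAD 32,997.73
CAD 32,997.73 ÷ 0.067304 = MXN 490,278.88
MXN 490,278.88 ÷ 1.6297 = SEK 300,839.96
SEK 300,839.96 × 0.98313 = NOK 295,764.79
NOK 295,764.79 × 6.7074 = INR 1,983,812.75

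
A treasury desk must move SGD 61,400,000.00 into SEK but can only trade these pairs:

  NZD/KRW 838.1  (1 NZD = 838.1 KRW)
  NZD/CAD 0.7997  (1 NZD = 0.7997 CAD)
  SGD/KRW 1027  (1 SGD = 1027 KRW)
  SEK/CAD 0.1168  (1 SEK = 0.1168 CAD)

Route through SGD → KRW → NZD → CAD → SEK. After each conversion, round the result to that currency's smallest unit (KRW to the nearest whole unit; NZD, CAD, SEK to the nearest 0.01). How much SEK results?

SEK 515,142,317.38

SGD 61,400,000.00 × 1027 = KRW 63,057,800,000
KRW 63,057,800,000 ÷ 838.1 = NZD 75,238,992.96
NZD 75,238,992.96 × 0.7997 = CAD 60,168,622.67
CAD 60,168,622.67 ÷ 0.1168 = SEK 515,142,317.38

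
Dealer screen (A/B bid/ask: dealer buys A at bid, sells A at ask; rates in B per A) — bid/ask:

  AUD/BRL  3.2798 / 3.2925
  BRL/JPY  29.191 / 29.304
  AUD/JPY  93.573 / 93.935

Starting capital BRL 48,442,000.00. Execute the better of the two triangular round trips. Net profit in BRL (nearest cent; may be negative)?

Net profit: BRL 931,164.10

Best loop BRL → JPY → AUD → BRL:
BRL 48,442,000.00 × 29.191 (sell BRL at bid) = JPY 1,414,070,422
JPY 1,414,070,422 ÷ 93.935 (buy AUD at ask) = AUD 15,053,711.84
AUD 15,053,711.84 × 3.2798 (sell AUD at bid) = BRL 49,373,164.10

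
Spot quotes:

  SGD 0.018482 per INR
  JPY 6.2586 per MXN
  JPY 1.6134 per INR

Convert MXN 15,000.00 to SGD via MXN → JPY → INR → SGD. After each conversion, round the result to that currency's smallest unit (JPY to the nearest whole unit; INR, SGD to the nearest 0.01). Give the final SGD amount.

MXN 15,000.00 × 6.2586 = JPY 93,879
JPY 93,879 ÷ 1.6134 = INR 58,187.06
INR 58,187.06 × 0.018482 = SGD 1,075.41

SGD 1,075.41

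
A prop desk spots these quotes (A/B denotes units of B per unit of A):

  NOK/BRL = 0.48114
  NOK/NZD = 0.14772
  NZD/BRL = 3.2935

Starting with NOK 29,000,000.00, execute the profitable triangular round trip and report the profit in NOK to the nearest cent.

Profitable loop is NOK → NZD → BRL → NOK:
NOK 29,000,000.00 × 0.14772 = NZD 4,283,880.00
NZD 4,283,880.00 × 3.2935 = BRL 14,108,958.78
BRL 14,108,958.78 ÷ 0.48114 = NOK 29,324,019.58
Profit = NOK 29,324,019.58 − NOK 29,000,000.00

Profit: NOK 324,019.58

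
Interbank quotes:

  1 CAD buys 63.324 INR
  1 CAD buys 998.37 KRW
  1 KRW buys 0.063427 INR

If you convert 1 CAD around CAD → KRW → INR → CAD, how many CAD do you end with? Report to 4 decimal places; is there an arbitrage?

1.0000 (no arbitrage)

Around CAD → KRW → INR → CAD: 1 × 998.37 × 0.063427 ÷ 63.324 = 0.999994
Product ≈ 1 (deviation 0.001%, within rounding noise).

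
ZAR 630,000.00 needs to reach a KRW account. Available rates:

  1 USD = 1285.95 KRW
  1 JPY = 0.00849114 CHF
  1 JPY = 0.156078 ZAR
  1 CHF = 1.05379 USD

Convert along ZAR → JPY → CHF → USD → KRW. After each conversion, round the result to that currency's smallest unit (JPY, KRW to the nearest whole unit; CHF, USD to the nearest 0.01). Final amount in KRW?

ZAR 630,000.00 ÷ 0.156078 = JPY 4,036,443
JPY 4,036,443 × 0.00849114 = CHF 34,274.00
CHF 34,274.00 × 1.05379 = USD 36,117.60
USD 36,117.60 × 1285.95 = KRW 46,445,428

KRW 46,445,428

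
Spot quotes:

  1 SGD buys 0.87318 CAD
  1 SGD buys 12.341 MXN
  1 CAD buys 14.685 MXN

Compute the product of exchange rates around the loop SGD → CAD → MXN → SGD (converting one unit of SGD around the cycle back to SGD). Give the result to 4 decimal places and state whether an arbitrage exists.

Around SGD → CAD → MXN → SGD: 1 × 0.87318 × 14.685 ÷ 12.341 = 1.039028
Product > 1; profitable direction is SGD → CAD → MXN → SGD.

1.0390 (arbitrage exists)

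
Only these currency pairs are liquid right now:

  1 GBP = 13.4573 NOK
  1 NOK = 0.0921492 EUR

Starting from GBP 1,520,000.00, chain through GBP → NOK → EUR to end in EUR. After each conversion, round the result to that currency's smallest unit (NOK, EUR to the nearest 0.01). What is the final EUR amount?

GBP 1,520,000.00 × 13.4573 = NOK 20,455,096.00
NOK 20,455,096.00 × 0.0921492 = EUR 1,884,920.73

EUR 1,884,920.73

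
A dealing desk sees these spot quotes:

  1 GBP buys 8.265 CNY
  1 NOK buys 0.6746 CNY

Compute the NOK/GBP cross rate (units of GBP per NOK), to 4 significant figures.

1 NOK × 0.6746 = 0.6746 CNY
0.6746 CNY ÷ 8.265 = 0.0816213 GBP

NOK/GBP = 0.08162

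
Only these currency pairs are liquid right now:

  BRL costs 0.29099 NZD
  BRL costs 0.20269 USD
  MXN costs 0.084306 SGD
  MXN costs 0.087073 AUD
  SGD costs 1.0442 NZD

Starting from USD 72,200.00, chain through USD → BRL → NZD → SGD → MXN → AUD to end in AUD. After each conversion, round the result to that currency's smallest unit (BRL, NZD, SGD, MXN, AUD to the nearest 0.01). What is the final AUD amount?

USD 72,200.00 ÷ 0.20269 = BRL 356,208.99
BRL 356,208.99 × 0.29099 = NZD 103,653.25
NZD 103,653.25 ÷ 1.0442 = SGD 99,265.71
SGD 99,265.71 ÷ 0.084306 = MXN 1,177,445.38
MXN 1,177,445.38 × 0.087073 = AUD 102,523.70

AUD 102,523.70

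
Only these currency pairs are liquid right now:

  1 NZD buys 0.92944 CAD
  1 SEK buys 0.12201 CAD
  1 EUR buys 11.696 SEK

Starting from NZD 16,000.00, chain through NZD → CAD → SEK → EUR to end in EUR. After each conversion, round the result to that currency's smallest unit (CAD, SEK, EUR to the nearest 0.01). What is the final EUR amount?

NZD 16,000.00 × 0.92944 = CAD 14,871.04
CAD 14,871.04 ÷ 0.12201 = SEK 121,883.78
SEK 121,883.78 ÷ 11.696 = EUR 10,420.98

EUR 10,420.98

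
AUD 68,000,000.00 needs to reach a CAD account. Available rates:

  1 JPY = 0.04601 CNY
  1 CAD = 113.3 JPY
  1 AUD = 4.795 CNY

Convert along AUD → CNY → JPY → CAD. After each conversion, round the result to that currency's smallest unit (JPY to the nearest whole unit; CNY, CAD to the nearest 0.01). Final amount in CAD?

AUD 68,000,000.00 × 4.795 = CNY 326,060,000.00
CNY 326,060,000.00 ÷ 0.04601 = JPY 7,086,720,278
JPY 7,086,720,278 ÷ 113.3 = CAD 62,548,281.36

CAD 62,548,281.36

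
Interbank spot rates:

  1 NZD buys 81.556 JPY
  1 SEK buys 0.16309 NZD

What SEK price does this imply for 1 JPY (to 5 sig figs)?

JPY/SEK = 0.075182

1 JPY ÷ 81.556 = 0.0122615 NZD
0.0122615 NZD ÷ 0.16309 = 0.0751825 SEK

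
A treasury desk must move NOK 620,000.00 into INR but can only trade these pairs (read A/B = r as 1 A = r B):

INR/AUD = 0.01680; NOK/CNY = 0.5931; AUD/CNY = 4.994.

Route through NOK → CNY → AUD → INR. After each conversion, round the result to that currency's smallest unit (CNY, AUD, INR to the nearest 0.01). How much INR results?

NOK 620,000.00 × 0.5931 = CNY 367,722.00
CNY 367,722.00 ÷ 4.994 = AUD 73,632.76
AUD 73,632.76 ÷ 0.01680 = INR 4,382,902.38

INR 4,382,902.38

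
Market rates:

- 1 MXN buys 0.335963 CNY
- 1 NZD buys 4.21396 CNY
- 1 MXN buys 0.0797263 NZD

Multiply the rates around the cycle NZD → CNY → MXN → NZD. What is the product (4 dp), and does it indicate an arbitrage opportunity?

Around NZD → CNY → MXN → NZD: 1 × 4.21396 ÷ 0.335963 × 0.0797263 = 1.000001
Product ≈ 1 (deviation 0.000%, within rounding noise).

1.0000 (no arbitrage)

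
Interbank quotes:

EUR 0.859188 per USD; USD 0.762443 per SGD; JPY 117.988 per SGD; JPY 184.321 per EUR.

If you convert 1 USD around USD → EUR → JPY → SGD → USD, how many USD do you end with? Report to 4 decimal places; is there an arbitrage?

Around USD → EUR → JPY → SGD → USD: 1 × 0.859188 × 184.321 ÷ 117.988 × 0.762443 = 1.023370
Product > 1; profitable direction is USD → EUR → JPY → SGD → USD.

1.0234 (arbitrage exists)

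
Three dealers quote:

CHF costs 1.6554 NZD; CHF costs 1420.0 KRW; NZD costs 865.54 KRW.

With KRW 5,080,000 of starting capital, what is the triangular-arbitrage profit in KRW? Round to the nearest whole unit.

Profitable loop is KRW → CHF → NZD → KRW:
KRW 5,080,000 ÷ 1420.0 = CHF 3,577.46
CHF 3,577.46 × 1.6554 = NZD 5,922.14
NZD 5,922.14 × 865.54 = KRW 5,125,845
Profit = KRW 5,125,845 − KRW 5,080,000

Profit: KRW 45,845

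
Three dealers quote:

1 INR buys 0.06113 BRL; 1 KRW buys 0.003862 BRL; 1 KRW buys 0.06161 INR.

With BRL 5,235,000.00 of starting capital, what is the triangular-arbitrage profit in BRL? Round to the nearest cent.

Profitable loop is BRL → INR → KRW → BRL:
BRL 5,235,000.00 ÷ 0.06113 = INR 85,637,166.69
INR 85,637,166.69 ÷ 0.06161 = KRW 1,389,988,098
KRW 1,389,988,098 × 0.003862 = BRL 5,368,134.03
Profit = BRL 5,368,134.03 − BRL 5,235,000.00

Profit: BRL 133,134.03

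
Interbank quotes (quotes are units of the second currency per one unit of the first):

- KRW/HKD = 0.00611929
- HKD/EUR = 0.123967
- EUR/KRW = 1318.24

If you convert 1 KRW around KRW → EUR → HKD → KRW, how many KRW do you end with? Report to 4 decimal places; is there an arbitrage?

1.0000 (no arbitrage)

Around KRW → EUR → HKD → KRW: 1 ÷ 1318.24 ÷ 0.123967 ÷ 0.00611929 = 0.999996
Product ≈ 1 (deviation 0.000%, within rounding noise).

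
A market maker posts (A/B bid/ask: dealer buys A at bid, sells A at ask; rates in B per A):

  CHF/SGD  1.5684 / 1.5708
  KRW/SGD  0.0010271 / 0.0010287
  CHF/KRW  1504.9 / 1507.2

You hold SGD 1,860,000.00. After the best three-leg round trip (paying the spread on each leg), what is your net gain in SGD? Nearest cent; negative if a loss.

Best loop SGD → KRW → CHF → SGD:
SGD 1,860,000.00 ÷ 0.0010287 (buy KRW at ask) = KRW 1,808,107,320
KRW 1,808,107,320 ÷ 1507.2 (buy CHF at ask) = CHF 1,199,646.58
CHF 1,199,646.58 × 1.5684 (sell CHF at bid) = SGD 1,881,525.69

Net profit: SGD 21,525.69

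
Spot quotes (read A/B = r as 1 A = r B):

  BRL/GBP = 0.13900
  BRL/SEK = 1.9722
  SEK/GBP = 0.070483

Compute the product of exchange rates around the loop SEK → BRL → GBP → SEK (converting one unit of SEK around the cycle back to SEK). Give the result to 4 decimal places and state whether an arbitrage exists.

Around SEK → BRL → GBP → SEK: 1 ÷ 1.9722 × 0.13900 ÷ 0.070483 = 0.999953
Product ≈ 1 (deviation 0.005%, within rounding noise).

1.0000 (no arbitrage)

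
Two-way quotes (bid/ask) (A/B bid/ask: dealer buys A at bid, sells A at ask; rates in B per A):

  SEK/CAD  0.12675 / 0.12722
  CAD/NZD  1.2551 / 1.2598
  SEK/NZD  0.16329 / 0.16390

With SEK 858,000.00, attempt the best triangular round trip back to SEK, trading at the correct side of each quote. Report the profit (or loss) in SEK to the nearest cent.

Net profit: SEK 16,157.89

Best loop SEK → NZD → CAD → SEK:
SEK 858,000.00 × 0.16329 (sell SEK at bid) = NZD 140,102.82
NZD 140,102.82 ÷ 1.2598 (buy CAD at ask) = CAD 111,210.37
CAD 111,210.37 ÷ 0.12722 (buy SEK at ask) = SEK 874,157.89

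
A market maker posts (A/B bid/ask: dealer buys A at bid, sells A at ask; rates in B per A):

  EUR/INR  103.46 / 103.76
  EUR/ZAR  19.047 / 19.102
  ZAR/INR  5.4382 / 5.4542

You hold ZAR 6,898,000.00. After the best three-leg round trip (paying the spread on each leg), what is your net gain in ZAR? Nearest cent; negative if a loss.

Best loop ZAR → INR → EUR → ZAR:
ZAR 6,898,000.00 × 5.4382 (sell ZAR at bid) = INR 37,512,703.60
INR 37,512,703.60 ÷ 103.76 (buy EUR at ask) = EUR 361,533.38
EUR 361,533.38 × 19.047 (sell EUR at bid) = ZAR 6,886,126.31

Net result: ZAR -11,873.69 (no profitable arbitrage after spreads)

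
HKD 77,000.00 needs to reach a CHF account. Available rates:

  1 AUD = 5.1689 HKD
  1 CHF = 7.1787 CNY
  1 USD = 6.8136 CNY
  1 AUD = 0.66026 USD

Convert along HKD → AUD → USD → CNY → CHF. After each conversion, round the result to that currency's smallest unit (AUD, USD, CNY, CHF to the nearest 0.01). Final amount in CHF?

CHF 9,335.52

HKD 77,000.00 ÷ 5.1689 = AUD 14,896.79
AUD 14,896.79 × 0.66026 = USD 9,835.75
USD 9,835.75 × 6.8136 = CNY 67,016.87
CNY 67,016.87 ÷ 7.1787 = CHF 9,335.52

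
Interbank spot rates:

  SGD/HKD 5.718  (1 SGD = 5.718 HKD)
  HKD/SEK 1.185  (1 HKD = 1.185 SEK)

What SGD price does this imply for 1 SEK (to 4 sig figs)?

SEK/SGD = 0.1476

1 SEK ÷ 1.185 = 0.843882 HKD
0.843882 HKD ÷ 5.718 = 0.147583 SGD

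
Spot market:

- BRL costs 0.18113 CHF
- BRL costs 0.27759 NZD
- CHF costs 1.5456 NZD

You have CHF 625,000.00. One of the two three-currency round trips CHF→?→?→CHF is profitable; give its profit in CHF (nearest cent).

Profitable loop is CHF → NZD → BRL → CHF:
CHF 625,000.00 × 1.5456 = NZD 966,000.00
NZD 966,000.00 ÷ 0.27759 = BRL 3,479,952.45
BRL 3,479,952.45 × 0.18113 = CHF 630,323.79
Profit = CHF 630,323.79 − CHF 625,000.00

Profit: CHF 5,323.79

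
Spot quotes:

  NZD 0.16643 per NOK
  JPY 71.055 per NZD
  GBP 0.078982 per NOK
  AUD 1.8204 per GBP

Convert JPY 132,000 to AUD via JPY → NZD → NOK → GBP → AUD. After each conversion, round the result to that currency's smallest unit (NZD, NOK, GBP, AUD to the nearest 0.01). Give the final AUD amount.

AUD 1,604.88

JPY 132,000 ÷ 71.055 = NZD 1,857.72
NZD 1,857.72 ÷ 0.16643 = NOK 11,162.17
NOK 11,162.17 × 0.078982 = GBP 881.61
GBP 881.61 × 1.8204 = AUD 1,604.88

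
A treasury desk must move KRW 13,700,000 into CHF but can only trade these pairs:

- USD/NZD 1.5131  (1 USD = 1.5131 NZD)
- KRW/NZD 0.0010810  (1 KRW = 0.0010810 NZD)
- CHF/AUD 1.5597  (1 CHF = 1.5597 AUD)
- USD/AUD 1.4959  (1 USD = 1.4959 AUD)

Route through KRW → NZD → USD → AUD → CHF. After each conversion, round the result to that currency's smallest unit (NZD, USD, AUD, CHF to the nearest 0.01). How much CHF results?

KRW 13,700,000 × 0.0010810 = NZD 14,809.70
NZD 14,809.70 ÷ 1.5131 = USD 9,787.65
USD 9,787.65 × 1.4959 = AUD 14,641.35
AUD 14,641.35 ÷ 1.5597 = CHF 9,387.29

CHF 9,387.29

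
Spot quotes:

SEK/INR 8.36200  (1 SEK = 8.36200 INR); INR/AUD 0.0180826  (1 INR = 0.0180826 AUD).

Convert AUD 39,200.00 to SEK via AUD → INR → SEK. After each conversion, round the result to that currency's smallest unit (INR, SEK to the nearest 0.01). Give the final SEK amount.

AUD 39,200.00 ÷ 0.0180826 = INR 2,167,829.85
INR 2,167,829.85 ÷ 8.36200 = SEK 259,247.77

SEK 259,247.77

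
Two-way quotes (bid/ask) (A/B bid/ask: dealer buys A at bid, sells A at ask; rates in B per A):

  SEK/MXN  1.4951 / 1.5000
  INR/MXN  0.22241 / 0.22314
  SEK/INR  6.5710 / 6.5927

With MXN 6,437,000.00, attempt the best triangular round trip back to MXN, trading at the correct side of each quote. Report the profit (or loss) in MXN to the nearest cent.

Best loop MXN → INR → SEK → MXN:
MXN 6,437,000.00 ÷ 0.22314 (buy INR at ask) = INR 28,847,360.40
INR 28,847,360.40 ÷ 6.5927 (buy SEK at ask) = SEK 4,375,651.92
SEK 4,375,651.92 × 1.4951 (sell SEK at bid) = MXN 6,542,037.18

Net profit: MXN 105,037.18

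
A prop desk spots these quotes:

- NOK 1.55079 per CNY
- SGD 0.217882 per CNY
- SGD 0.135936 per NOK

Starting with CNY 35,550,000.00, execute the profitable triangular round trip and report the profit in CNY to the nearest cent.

Profit: CNY 1,192,904.16

Profitable loop is CNY → SGD → NOK → CNY:
CNY 35,550,000.00 × 0.217882 = SGD 7,745,705.10
SGD 7,745,705.10 ÷ 0.135936 = NOK 56,980,528.34
NOK 56,980,528.34 ÷ 1.55079 = CNY 36,742,904.16
Profit = CNY 36,742,904.16 − CNY 35,550,000.00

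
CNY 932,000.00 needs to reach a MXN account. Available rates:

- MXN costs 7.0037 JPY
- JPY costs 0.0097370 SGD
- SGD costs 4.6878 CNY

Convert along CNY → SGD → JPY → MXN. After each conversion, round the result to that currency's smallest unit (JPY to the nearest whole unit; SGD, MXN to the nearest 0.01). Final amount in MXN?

MXN 2,915,373.02

CNY 932,000.00 ÷ 4.6878 = SGD 198,813.94
SGD 198,813.94 ÷ 0.0097370 = JPY 20,418,398
JPY 20,418,398 ÷ 7.0037 = MXN 2,915,373.02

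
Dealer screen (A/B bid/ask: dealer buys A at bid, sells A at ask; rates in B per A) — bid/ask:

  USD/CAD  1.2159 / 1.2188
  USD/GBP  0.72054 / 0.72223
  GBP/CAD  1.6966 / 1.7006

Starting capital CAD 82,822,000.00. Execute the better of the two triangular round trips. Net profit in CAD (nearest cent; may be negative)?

Net profit: CAD 249,265.41

Best loop CAD → USD → GBP → CAD:
CAD 82,822,000.00 ÷ 1.2188 (buy USD at ask) = USD 67,953,724.98
USD 67,953,724.98 × 0.72054 (sell USD at bid) = GBP 48,963,376.99
GBP 48,963,376.99 × 1.6966 (sell GBP at bid) = CAD 83,071,265.41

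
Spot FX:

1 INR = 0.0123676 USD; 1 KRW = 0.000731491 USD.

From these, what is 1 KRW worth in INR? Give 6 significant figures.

KRW/INR = 0.0591458

1 KRW × 0.000731491 = 0.000731491 USD
0.000731491 USD ÷ 0.0123676 = 0.0591458 INR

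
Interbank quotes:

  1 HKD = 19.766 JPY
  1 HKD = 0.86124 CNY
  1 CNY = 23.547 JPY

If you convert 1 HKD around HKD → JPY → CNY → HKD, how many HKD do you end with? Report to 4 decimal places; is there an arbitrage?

0.9747 (arbitrage exists)

Around HKD → JPY → CNY → HKD: 1 × 19.766 ÷ 23.547 ÷ 0.86124 = 0.974673
Product < 1; profitable direction is HKD → CNY → JPY → HKD.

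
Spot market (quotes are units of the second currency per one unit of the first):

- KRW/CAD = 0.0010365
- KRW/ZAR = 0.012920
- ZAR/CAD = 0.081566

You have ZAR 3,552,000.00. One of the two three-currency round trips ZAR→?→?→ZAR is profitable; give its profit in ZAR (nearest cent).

Profit: ZAR 59,397.80

Profitable loop is ZAR → CAD → KRW → ZAR:
ZAR 3,552,000.00 × 0.081566 = CAD 289,722.43
CAD 289,722.43 ÷ 0.0010365 = KRW 279,519,954
KRW 279,519,954 × 0.012920 = ZAR 3,611,397.80
Profit = ZAR 3,611,397.80 − ZAR 3,552,000.00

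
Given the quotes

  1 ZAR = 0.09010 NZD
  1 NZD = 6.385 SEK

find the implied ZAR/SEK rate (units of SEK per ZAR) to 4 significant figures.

ZAR/SEK = 0.5753

1 ZAR × 0.09010 = 0.0901 NZD
0.0901 NZD × 6.385 = 0.575288 SEK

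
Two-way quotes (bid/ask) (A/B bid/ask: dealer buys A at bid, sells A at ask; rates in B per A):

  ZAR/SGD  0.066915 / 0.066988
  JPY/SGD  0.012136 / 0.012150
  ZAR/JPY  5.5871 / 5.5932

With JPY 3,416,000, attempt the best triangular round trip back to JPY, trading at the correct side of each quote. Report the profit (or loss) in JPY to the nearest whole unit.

Net profit: JPY 41,665

Best loop JPY → SGD → ZAR → JPY:
JPY 3,416,000 × 0.012136 (sell JPY at bid) = SGD 41,456.58
SGD 41,456.58 ÷ 0.066988 (buy ZAR at ask) = ZAR 618,865.71
ZAR 618,865.71 × 5.5871 (sell ZAR at bid) = JPY 3,457,665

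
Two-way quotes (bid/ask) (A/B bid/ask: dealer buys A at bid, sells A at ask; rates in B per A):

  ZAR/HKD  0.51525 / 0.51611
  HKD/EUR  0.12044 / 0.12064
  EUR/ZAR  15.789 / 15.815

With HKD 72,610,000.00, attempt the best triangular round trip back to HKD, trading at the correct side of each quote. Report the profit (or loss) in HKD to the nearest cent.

Net profit: HKD 1,128,387.80

Best loop HKD → ZAR → EUR → HKD:
HKD 72,610,000.00 ÷ 0.51611 (buy ZAR at ask) = ZAR 140,687,062.84
ZAR 140,687,062.84 ÷ 15.815 (buy EUR at ask) = EUR 8,895,799.10
EUR 8,895,799.10 ÷ 0.12064 (buy HKD at ask) = HKD 73,738,387.80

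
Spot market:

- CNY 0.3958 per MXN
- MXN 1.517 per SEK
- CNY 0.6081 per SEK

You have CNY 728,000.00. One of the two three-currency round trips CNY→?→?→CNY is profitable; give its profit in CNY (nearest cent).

Profit: CNY 9,301.32

Profitable loop is CNY → MXN → SEK → CNY:
CNY 728,000.00 ÷ 0.3958 = MXN 1,839,312.78
MXN 1,839,312.78 ÷ 1.517 = SEK 1,212,467.23
SEK 1,212,467.23 × 0.6081 = CNY 737,301.32
Profit = CNY 737,301.32 − CNY 728,000.00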